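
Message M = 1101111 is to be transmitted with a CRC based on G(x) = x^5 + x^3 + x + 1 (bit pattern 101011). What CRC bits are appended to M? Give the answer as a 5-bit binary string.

Append 5 zeros: 110111100000. Divide by 101011 (XOR where the leading bit is 1):
  pos 0: 110111 XOR 101011 = 011100
  pos 1: 111001 XOR 101011 = 010010
  pos 2: 100100 XOR 101011 = 001111
  pos 4: 111100 XOR 101011 = 010111
  pos 5: 101110 XOR 101011 = 000101
Remainder (last 5 bits) = 01010. This is the CRC / FCS.

01010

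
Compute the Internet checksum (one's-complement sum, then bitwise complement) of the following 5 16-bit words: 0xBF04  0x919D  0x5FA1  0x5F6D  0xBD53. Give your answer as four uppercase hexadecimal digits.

32FB

One's-complement addition (fold any carry out of bit 15 back into bit 0):
  0xBF04 + 0x919D = 0x150A1 → wrap carry → 0x50A2
  0x50A2 + 0x5FA1 = 0x0B043
  0xB043 + 0x5F6D = 0x10FB0 → wrap carry → 0x0FB1
  0x0FB1 + 0xBD53 = 0x0CD04
One's-complement sum = 0xCD04.
Checksum = ~0xCD04 & 0xFFFF = 0x32FB.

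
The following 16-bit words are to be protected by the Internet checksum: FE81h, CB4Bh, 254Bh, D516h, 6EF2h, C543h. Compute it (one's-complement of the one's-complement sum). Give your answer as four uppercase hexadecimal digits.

One's-complement addition (fold any carry out of bit 15 back into bit 0):
  0xFE81 + 0xCB4B = 0x1C9CC → wrap carry → 0xC9CD
  0xC9CD + 0x254B = 0x0EF18
  0xEF18 + 0xD516 = 0x1C42E → wrap carry → 0xC42F
  0xC42F + 0x6EF2 = 0x13321 → wrap carry → 0x3322
  0x3322 + 0xC543 = 0x0F865
One's-complement sum = 0xF865.
Checksum = ~0xF865 & 0xFFFF = 0x079A.

079A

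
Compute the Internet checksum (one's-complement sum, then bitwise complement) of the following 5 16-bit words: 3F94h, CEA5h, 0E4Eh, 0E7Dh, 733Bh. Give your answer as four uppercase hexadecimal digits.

61BF

One's-complement addition (fold any carry out of bit 15 back into bit 0):
  0x3F94 + 0xCEA5 = 0x10E39 → wrap carry → 0x0E3A
  0x0E3A + 0x0E4E = 0x01C88
  0x1C88 + 0x0E7D = 0x02B05
  0x2B05 + 0x733B = 0x09E40
One's-complement sum = 0x9E40.
Checksum = ~0x9E40 & 0xFFFF = 0x61BF.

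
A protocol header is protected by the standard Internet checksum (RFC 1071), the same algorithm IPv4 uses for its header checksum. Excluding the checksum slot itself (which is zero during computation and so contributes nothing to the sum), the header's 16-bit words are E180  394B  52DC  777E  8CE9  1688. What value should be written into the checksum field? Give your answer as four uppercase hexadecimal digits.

7767

One's-complement addition (fold any carry out of bit 15 back into bit 0):
  0xE180 + 0x394B = 0x11ACB → wrap carry → 0x1ACC
  0x1ACC + 0x52DC = 0x06DA8
  0x6DA8 + 0x777E = 0x0E526
  0xE526 + 0x8CE9 = 0x1720F → wrap carry → 0x7210
  0x7210 + 0x1688 = 0x08898
One's-complement sum = 0x8898.
Checksum = ~0x8898 & 0xFFFF = 0x7767.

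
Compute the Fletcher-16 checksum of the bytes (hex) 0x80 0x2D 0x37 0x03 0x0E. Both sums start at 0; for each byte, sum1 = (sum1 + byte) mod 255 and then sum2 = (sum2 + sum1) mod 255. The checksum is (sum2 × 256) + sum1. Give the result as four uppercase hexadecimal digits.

Running sums (mod 255):
  after byte 0 (0x80): sum1=128, sum2=128
  after byte 1 (0x2D): sum1=173, sum2=46
  after byte 2 (0x37): sum1=228, sum2=19
  after byte 3 (0x03): sum1=231, sum2=250
  after byte 4 (0x0E): sum1=245, sum2=240
Checksum = sum2·256 + sum1 = 240·256 + 245 = 61685 = 0xF0F5.

F0F5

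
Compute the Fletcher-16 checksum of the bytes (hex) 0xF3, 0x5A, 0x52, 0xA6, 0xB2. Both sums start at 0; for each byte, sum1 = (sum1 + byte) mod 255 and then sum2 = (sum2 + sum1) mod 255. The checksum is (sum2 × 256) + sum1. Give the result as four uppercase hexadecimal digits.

24F9

Running sums (mod 255):
  after byte 0 (0xF3): sum1=243, sum2=243
  after byte 1 (0x5A): sum1=78, sum2=66
  after byte 2 (0x52): sum1=160, sum2=226
  after byte 3 (0xA6): sum1=71, sum2=42
  after byte 4 (0xB2): sum1=249, sum2=36
Checksum = sum2·256 + sum1 = 36·256 + 249 = 9465 = 0x24F9.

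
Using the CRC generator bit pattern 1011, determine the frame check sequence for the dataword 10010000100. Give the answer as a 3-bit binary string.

Append 3 zeros: 10010000100000. Divide by 1011 (XOR where the leading bit is 1):
  pos 0: 1001 XOR 1011 = 0010
  pos 2: 1000 XOR 1011 = 0011
  pos 4: 1100 XOR 1011 = 0111
  pos 5: 1111 XOR 1011 = 0100
  pos 6: 1000 XOR 1011 = 0011
  pos 8: 1100 XOR 1011 = 0111
  pos 9: 1110 XOR 1011 = 0101
  pos 10: 1010 XOR 1011 = 0001
Remainder (last 3 bits) = 001. This is the CRC / FCS.

001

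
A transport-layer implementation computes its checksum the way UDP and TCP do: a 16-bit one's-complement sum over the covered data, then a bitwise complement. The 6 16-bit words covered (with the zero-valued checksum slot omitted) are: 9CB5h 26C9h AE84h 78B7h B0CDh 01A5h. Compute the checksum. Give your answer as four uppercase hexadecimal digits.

One's-complement addition (fold any carry out of bit 15 back into bit 0):
  0x9CB5 + 0x26C9 = 0x0C37E
  0xC37E + 0xAE84 = 0x17202 → wrap carry → 0x7203
  0x7203 + 0x78B7 = 0x0EABA
  0xEABA + 0xB0CD = 0x19B87 → wrap carry → 0x9B88
  0x9B88 + 0x01A5 = 0x09D2D
One's-complement sum = 0x9D2D.
Checksum = ~0x9D2D & 0xFFFF = 0x62D2.

62D2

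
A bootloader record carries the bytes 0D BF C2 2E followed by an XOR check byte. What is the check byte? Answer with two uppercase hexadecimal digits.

XOR the bytes together:
  start with 0x0D
  0x0D ⊕ 0xBF = 0xB2
  0xB2 ⊕ 0xC2 = 0x70
  0x70 ⊕ 0x2E = 0x5E

5E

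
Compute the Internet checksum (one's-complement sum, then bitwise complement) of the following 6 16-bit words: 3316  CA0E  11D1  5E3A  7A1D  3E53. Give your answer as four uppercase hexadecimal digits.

DA5E

One's-complement addition (fold any carry out of bit 15 back into bit 0):
  0x3316 + 0xCA0E = 0x0FD24
  0xFD24 + 0x11D1 = 0x10EF5 → wrap carry → 0x0EF6
  0x0EF6 + 0x5E3A = 0x06D30
  0x6D30 + 0x7A1D = 0x0E74D
  0xE74D + 0x3E53 = 0x125A0 → wrap carry → 0x25A1
One's-complement sum = 0x25A1.
Checksum = ~0x25A1 & 0xFFFF = 0xDA5E.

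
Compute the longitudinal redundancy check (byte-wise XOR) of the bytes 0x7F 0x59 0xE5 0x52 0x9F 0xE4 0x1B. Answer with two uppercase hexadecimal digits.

XOR the bytes together:
  start with 0x7F
  0x7F ⊕ 0x59 = 0x26
  0x26 ⊕ 0xE5 = 0xC3
  0xC3 ⊕ 0x52 = 0x91
  0x91 ⊕ 0x9F = 0x0E
  0x0E ⊕ 0xE4 = 0xEA
  0xEA ⊕ 0x1B = 0xF1

F1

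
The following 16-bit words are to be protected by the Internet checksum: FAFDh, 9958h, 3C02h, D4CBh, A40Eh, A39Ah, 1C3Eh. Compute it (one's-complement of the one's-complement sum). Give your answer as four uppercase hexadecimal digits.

One's-complement addition (fold any carry out of bit 15 back into bit 0):
  0xFAFD + 0x9958 = 0x19455 → wrap carry → 0x9456
  0x9456 + 0x3C02 = 0x0D058
  0xD058 + 0xD4CB = 0x1A523 → wrap carry → 0xA524
  0xA524 + 0xA40E = 0x14932 → wrap carry → 0x4933
  0x4933 + 0xA39A = 0x0ECCD
  0xECCD + 0x1C3E = 0x1090B → wrap carry → 0x090C
One's-complement sum = 0x090C.
Checksum = ~0x090C & 0xFFFF = 0xF6F3.

F6F3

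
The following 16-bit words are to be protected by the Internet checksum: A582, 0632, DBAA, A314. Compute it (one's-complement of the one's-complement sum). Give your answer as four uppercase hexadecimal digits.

One's-complement addition (fold any carry out of bit 15 back into bit 0):
  0xA582 + 0x0632 = 0x0ABB4
  0xABB4 + 0xDBAA = 0x1875E → wrap carry → 0x875F
  0x875F + 0xA314 = 0x12A73 → wrap carry → 0x2A74
One's-complement sum = 0x2A74.
Checksum = ~0x2A74 & 0xFFFF = 0xD58B.

D58B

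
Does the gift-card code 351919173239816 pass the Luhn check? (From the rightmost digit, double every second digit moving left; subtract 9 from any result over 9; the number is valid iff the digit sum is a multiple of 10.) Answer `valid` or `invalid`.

From the right, keep odd positions and double even positions (subtract 9 from any doubled value over 9):
  doubled (positions 2,4,...): 2 9 4 5 9 9 1 → sum 39
  kept (positions 1,3,...): 6 8 3 3 1 1 1 3 → sum 26
Total = 65.
65 mod 10 = 5, so the number is invalid.

invalid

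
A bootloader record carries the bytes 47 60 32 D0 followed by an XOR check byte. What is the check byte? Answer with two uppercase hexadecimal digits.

C5

XOR the bytes together:
  start with 0x47
  0x47 ⊕ 0x60 = 0x27
  0x27 ⊕ 0x32 = 0x15
  0x15 ⊕ 0xD0 = 0xC5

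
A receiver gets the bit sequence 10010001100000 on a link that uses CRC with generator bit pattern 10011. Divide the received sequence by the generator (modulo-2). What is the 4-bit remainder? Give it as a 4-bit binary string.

0000

Modulo-2 division of 10010001100000 by 10011:
  pos 0: 10010 XOR 10011 = 00001
  pos 4: 10011 XOR 10011 = 00000
Remainder = 0000 (zero — the frame passes the CRC check).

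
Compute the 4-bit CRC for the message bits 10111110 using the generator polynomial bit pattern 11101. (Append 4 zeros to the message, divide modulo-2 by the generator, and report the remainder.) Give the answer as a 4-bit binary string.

Append 4 zeros: 101111100000. Divide by 11101 (XOR where the leading bit is 1):
  pos 0: 10111 XOR 11101 = 01010
  pos 1: 10101 XOR 11101 = 01000
  pos 2: 10001 XOR 11101 = 01100
  pos 3: 11000 XOR 11101 = 00101
  pos 5: 10100 XOR 11101 = 01001
  pos 6: 10010 XOR 11101 = 01111
  pos 7: 11110 XOR 11101 = 00011
Remainder (last 4 bits) = 0011. This is the CRC / FCS.

0011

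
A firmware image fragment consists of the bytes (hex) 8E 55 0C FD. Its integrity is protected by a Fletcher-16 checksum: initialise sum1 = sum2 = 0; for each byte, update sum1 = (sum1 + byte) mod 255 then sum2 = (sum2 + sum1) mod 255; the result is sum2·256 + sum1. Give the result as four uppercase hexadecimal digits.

Running sums (mod 255):
  after byte 0 (8E): sum1=142, sum2=142
  after byte 1 (55): sum1=227, sum2=114
  after byte 2 (0C): sum1=239, sum2=98
  after byte 3 (FD): sum1=237, sum2=80
Checksum = sum2·256 + sum1 = 80·256 + 237 = 20717 = 0x50ED.

50ED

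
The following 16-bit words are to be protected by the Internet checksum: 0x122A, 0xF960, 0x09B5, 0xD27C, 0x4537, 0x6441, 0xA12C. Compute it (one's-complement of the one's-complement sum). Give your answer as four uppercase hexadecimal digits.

One's-complement addition (fold any carry out of bit 15 back into bit 0):
  0x122A + 0xF960 = 0x10B8A → wrap carry → 0x0B8B
  0x0B8B + 0x09B5 = 0x01540
  0x1540 + 0xD27C = 0x0E7BC
  0xE7BC + 0x4537 = 0x12CF3 → wrap carry → 0x2CF4
  0x2CF4 + 0x6441 = 0x09135
  0x9135 + 0xA12C = 0x13261 → wrap carry → 0x3262
One's-complement sum = 0x3262.
Checksum = ~0x3262 & 0xFFFF = 0xCD9D.

CD9D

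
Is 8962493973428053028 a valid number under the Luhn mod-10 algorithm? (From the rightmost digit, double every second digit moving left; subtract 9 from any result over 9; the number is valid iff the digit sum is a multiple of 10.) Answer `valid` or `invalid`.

invalid

From the right, keep odd positions and double even positions (subtract 9 from any doubled value over 9):
  doubled (positions 2,4,...): 4 6 0 4 6 9 9 4 9 → sum 51
  kept (positions 1,3,...): 8 0 5 8 4 7 3 4 6 8 → sum 53
Total = 104.
104 mod 10 = 4, so the number is invalid.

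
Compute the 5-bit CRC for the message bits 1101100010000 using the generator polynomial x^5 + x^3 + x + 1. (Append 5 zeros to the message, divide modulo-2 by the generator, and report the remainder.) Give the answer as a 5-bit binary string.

Append 5 zeros: 110110001000000000. Divide by 101011 (XOR where the leading bit is 1):
  pos 0: 110110 XOR 101011 = 011101
  pos 1: 111010 XOR 101011 = 010001
  pos 2: 100010 XOR 101011 = 001001
  pos 4: 100110 XOR 101011 = 001101
  pos 6: 110100 XOR 101011 = 011111
  pos 7: 111110 XOR 101011 = 010101
  pos 8: 101010 XOR 101011 = 000001
Remainder (last 5 bits) = 10000. This is the CRC / FCS.

10000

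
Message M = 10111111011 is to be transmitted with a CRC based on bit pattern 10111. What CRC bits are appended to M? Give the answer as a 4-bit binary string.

Append 4 zeros: 101111110110000. Divide by 10111 (XOR where the leading bit is 1):
  pos 0: 10111 XOR 10111 = 00000
  pos 5: 11101 XOR 10111 = 01010
  pos 6: 10101 XOR 10111 = 00010
  pos 9: 10000 XOR 10111 = 00111
Remainder (last 4 bits) = 1110. This is the CRC / FCS.

1110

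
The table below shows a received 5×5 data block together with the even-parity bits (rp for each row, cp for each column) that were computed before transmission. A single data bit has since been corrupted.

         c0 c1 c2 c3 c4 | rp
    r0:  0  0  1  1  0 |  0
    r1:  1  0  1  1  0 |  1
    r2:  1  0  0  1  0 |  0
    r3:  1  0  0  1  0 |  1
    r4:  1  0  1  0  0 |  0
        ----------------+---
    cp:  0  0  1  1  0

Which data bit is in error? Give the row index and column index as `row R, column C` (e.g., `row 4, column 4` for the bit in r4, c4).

Recompute each row's even parity and compare to rp:
  r0: data parity 0, sent rp 0 → ok
  r1: data parity 1, sent rp 1 → ok
  r2: data parity 0, sent rp 0 → ok
  r3: data parity 0, sent rp 1 → mismatch
  r4: data parity 0, sent rp 0 → ok
Recompute each column's even parity and compare to cp:
  c0: data parity 0, sent cp 0 → ok
  c1: data parity 0, sent cp 0 → ok
  c2: data parity 1, sent cp 1 → ok
  c3: data parity 0, sent cp 1 → mismatch
  c4: data parity 0, sent cp 0 → ok
Exactly one row (r3) and one column (c3) fail → the flipped bit is at their intersection.

row 3, column 3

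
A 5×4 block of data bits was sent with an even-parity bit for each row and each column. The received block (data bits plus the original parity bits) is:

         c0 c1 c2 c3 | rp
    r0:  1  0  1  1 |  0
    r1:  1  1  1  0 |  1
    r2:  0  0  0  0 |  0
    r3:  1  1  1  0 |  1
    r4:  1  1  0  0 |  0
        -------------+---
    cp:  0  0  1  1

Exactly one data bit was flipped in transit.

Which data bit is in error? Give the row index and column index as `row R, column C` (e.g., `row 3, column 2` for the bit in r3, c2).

Recompute each row's even parity and compare to rp:
  r0: data parity 1, sent rp 0 → mismatch
  r1: data parity 1, sent rp 1 → ok
  r2: data parity 0, sent rp 0 → ok
  r3: data parity 1, sent rp 1 → ok
  r4: data parity 0, sent rp 0 → ok
Recompute each column's even parity and compare to cp:
  c0: data parity 0, sent cp 0 → ok
  c1: data parity 1, sent cp 0 → mismatch
  c2: data parity 1, sent cp 1 → ok
  c3: data parity 1, sent cp 1 → ok
Exactly one row (r0) and one column (c1) fail → the flipped bit is at their intersection.

row 0, column 1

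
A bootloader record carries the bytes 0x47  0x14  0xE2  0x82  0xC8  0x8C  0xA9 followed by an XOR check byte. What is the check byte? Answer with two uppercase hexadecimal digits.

DE

XOR the bytes together:
  start with 0x47
  0x47 ⊕ 0x14 = 0x53
  0x53 ⊕ 0xE2 = 0xB1
  0xB1 ⊕ 0x82 = 0x33
  0x33 ⊕ 0xC8 = 0xFB
  0xFB ⊕ 0x8C = 0x77
  0x77 ⊕ 0xA9 = 0xDE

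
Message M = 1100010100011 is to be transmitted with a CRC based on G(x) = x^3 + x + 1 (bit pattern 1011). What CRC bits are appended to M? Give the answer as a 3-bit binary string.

Append 3 zeros: 1100010100011000. Divide by 1011 (XOR where the leading bit is 1):
  pos 0: 1100 XOR 1011 = 0111
  pos 1: 1110 XOR 1011 = 0101
  pos 2: 1011 XOR 1011 = 0000
  pos 7: 1000 XOR 1011 = 0011
  pos 9: 1111 XOR 1011 = 0100
  pos 10: 1000 XOR 1011 = 0011
  pos 12: 1100 XOR 1011 = 0111
Remainder (last 3 bits) = 111. This is the CRC / FCS.

111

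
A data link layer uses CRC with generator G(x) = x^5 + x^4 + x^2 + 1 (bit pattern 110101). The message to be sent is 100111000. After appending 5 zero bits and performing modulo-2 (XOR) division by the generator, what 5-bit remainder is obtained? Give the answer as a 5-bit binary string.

00101

Append 5 zeros: 10011100000000. Divide by 110101 (XOR where the leading bit is 1):
  pos 0: 100111 XOR 110101 = 010010
  pos 1: 100100 XOR 110101 = 010001
  pos 2: 100010 XOR 110101 = 010111
  pos 3: 101110 XOR 110101 = 011011
  pos 4: 110110 XOR 110101 = 000011
  pos 8: 110000 XOR 110101 = 000101
Remainder (last 5 bits) = 00101. This is the CRC / FCS.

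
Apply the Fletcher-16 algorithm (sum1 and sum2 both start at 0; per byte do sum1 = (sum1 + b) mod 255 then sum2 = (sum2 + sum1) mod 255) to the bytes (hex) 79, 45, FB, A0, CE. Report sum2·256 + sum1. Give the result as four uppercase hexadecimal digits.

Running sums (mod 255):
  after byte 0 (79): sum1=121, sum2=121
  after byte 1 (45): sum1=190, sum2=56
  after byte 2 (FB): sum1=186, sum2=242
  after byte 3 (A0): sum1=91, sum2=78
  after byte 4 (CE): sum1=42, sum2=120
Checksum = sum2·256 + sum1 = 120·256 + 42 = 30762 = 0x782A.

782A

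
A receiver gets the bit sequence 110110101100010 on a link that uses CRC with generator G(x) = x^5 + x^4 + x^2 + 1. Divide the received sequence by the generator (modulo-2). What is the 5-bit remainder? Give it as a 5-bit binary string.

00000

Modulo-2 division of 110110101100010 by 110101:
  pos 0: 110110 XOR 110101 = 000011
  pos 4: 111011 XOR 110101 = 001110
  pos 6: 111000 XOR 110101 = 001101
  pos 8: 110101 XOR 110101 = 000000
Remainder = 00000 (zero — the frame passes the CRC check).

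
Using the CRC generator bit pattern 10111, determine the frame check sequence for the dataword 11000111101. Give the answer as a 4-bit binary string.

Append 4 zeros: 110001111010000. Divide by 10111 (XOR where the leading bit is 1):
  pos 0: 11000 XOR 10111 = 01111
  pos 1: 11111 XOR 10111 = 01000
  pos 2: 10001 XOR 10111 = 00110
  pos 4: 11011 XOR 10111 = 01100
  pos 5: 11000 XOR 10111 = 01111
  pos 6: 11111 XOR 10111 = 01000
  pos 7: 10000 XOR 10111 = 00111
  pos 9: 11100 XOR 10111 = 01011
  pos 10: 10110 XOR 10111 = 00001
Remainder (last 4 bits) = 0001. This is the CRC / FCS.

0001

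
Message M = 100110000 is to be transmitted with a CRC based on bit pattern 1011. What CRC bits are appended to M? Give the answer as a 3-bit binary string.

Append 3 zeros: 100110000000. Divide by 1011 (XOR where the leading bit is 1):
  pos 0: 1001 XOR 1011 = 0010
  pos 2: 1010 XOR 1011 = 0001
  pos 5: 1000 XOR 1011 = 0011
  pos 7: 1100 XOR 1011 = 0111
  pos 8: 1110 XOR 1011 = 0101
Remainder (last 3 bits) = 101. This is the CRC / FCS.

101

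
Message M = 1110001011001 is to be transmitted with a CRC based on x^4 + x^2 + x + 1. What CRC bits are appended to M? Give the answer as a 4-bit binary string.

1011

Append 4 zeros: 11100010110010000. Divide by 10111 (XOR where the leading bit is 1):
  pos 0: 11100 XOR 10111 = 01011
  pos 1: 10110 XOR 10111 = 00001
  pos 5: 11011 XOR 10111 = 01100
  pos 6: 11000 XOR 10111 = 01111
  pos 7: 11110 XOR 10111 = 01001
  pos 8: 10011 XOR 10111 = 00100
  pos 10: 10000 XOR 10111 = 00111
  pos 12: 11100 XOR 10111 = 01011
Remainder (last 4 bits) = 1011. This is the CRC / FCS.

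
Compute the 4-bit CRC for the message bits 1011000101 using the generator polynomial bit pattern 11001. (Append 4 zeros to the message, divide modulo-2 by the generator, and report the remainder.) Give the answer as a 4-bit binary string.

Append 4 zeros: 10110001010000. Divide by 11001 (XOR where the leading bit is 1):
  pos 0: 10110 XOR 11001 = 01111
  pos 1: 11110 XOR 11001 = 00111
  pos 3: 11101 XOR 11001 = 00100
  pos 5: 10001 XOR 11001 = 01000
  pos 6: 10000 XOR 11001 = 01001
  pos 7: 10010 XOR 11001 = 01011
  pos 8: 10110 XOR 11001 = 01111
  pos 9: 11110 XOR 11001 = 00111
Remainder (last 4 bits) = 0111. This is the CRC / FCS.

0111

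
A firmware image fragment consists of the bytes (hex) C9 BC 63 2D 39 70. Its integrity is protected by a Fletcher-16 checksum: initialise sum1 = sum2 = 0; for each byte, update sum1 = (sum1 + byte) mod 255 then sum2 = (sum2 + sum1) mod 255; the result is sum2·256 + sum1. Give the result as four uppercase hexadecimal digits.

62C0

Running sums (mod 255):
  after byte 0 (C9): sum1=201, sum2=201
  after byte 1 (BC): sum1=134, sum2=80
  after byte 2 (63): sum1=233, sum2=58
  after byte 3 (2D): sum1=23, sum2=81
  after byte 4 (39): sum1=80, sum2=161
  after byte 5 (70): sum1=192, sum2=98
Checksum = sum2·256 + sum1 = 98·256 + 192 = 25280 = 0x62C0.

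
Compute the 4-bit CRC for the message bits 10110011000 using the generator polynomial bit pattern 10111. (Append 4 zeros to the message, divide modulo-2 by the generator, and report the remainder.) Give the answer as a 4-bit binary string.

Append 4 zeros: 101100110000000. Divide by 10111 (XOR where the leading bit is 1):
  pos 0: 10110 XOR 10111 = 00001
  pos 4: 10110 XOR 10111 = 00001
  pos 8: 10000 XOR 10111 = 00111
  pos 10: 11100 XOR 10111 = 01011
Remainder (last 4 bits) = 1011. This is the CRC / FCS.

1011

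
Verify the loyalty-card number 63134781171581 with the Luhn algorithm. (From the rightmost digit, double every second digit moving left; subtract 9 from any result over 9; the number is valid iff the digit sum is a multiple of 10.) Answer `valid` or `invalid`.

invalid

From the right, keep odd positions and double even positions (subtract 9 from any doubled value over 9):
  doubled (positions 2,4,...): 7 2 2 7 8 2 3 → sum 31
  kept (positions 1,3,...): 1 5 7 1 7 3 3 → sum 27
Total = 58.
58 mod 10 = 8, so the number is invalid.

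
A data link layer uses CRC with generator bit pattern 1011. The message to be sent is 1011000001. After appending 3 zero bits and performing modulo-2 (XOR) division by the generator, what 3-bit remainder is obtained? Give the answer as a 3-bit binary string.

011

Append 3 zeros: 1011000001000. Divide by 1011 (XOR where the leading bit is 1):
  pos 0: 1011 XOR 1011 = 0000
  pos 9: 1000 XOR 1011 = 0011
Remainder (last 3 bits) = 011. This is the CRC / FCS.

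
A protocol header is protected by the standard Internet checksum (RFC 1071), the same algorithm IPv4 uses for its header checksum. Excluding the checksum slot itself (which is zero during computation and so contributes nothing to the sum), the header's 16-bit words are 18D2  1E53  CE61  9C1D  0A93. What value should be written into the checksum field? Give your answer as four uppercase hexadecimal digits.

One's-complement addition (fold any carry out of bit 15 back into bit 0):
  0x18D2 + 0x1E53 = 0x03725
  0x3725 + 0xCE61 = 0x10586 → wrap carry → 0x0587
  0x0587 + 0x9C1D = 0x0A1A4
  0xA1A4 + 0x0A93 = 0x0AC37
One's-complement sum = 0xAC37.
Checksum = ~0xAC37 & 0xFFFF = 0x53C8.

53C8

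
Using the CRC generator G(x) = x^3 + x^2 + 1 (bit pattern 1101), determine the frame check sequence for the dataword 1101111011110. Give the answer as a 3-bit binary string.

Append 3 zeros: 1101111011110000. Divide by 1101 (XOR where the leading bit is 1):
  pos 0: 1101 XOR 1101 = 0000
  pos 4: 1110 XOR 1101 = 0011
  pos 6: 1111 XOR 1101 = 0010
  pos 8: 1011 XOR 1101 = 0110
  pos 9: 1100 XOR 1101 = 0001
  pos 12: 1000 XOR 1101 = 0101
Remainder (last 3 bits) = 101. This is the CRC / FCS.

101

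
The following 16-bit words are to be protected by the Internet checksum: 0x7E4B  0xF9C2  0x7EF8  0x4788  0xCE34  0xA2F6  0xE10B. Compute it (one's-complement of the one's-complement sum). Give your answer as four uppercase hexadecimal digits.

One's-complement addition (fold any carry out of bit 15 back into bit 0):
  0x7E4B + 0xF9C2 = 0x1780D → wrap carry → 0x780E
  0x780E + 0x7EF8 = 0x0F706
  0xF706 + 0x4788 = 0x13E8E → wrap carry → 0x3E8F
  0x3E8F + 0xCE34 = 0x10CC3 → wrap carry → 0x0CC4
  0x0CC4 + 0xA2F6 = 0x0AFBA
  0xAFBA + 0xE10B = 0x190C5 → wrap carry → 0x90C6
One's-complement sum = 0x90C6.
Checksum = ~0x90C6 & 0xFFFF = 0x6F39.

6F39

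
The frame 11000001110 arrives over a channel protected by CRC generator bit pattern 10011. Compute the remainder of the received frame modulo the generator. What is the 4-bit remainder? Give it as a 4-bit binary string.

0011

Modulo-2 division of 11000001110 by 10011:
  pos 0: 11000 XOR 10011 = 01011
  pos 1: 10110 XOR 10011 = 00101
  pos 3: 10101 XOR 10011 = 00110
  pos 5: 11011 XOR 10011 = 01000
  pos 6: 10000 XOR 10011 = 00011
Remainder = 0011 (nonzero — an error is detected).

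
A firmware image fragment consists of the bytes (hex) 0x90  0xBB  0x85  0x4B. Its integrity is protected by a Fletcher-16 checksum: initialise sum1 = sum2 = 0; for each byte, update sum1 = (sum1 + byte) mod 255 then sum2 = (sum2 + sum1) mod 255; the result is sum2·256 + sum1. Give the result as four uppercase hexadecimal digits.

CB1D

Running sums (mod 255):
  after byte 0 (0x90): sum1=144, sum2=144
  after byte 1 (0xBB): sum1=76, sum2=220
  after byte 2 (0x85): sum1=209, sum2=174
  after byte 3 (0x4B): sum1=29, sum2=203
Checksum = sum2·256 + sum1 = 203·256 + 29 = 51997 = 0xCB1D.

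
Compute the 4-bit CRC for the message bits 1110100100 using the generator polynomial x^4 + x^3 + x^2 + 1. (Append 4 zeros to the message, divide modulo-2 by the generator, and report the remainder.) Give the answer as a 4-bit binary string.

1110

Append 4 zeros: 11101001000000. Divide by 11101 (XOR where the leading bit is 1):
  pos 0: 11101 XOR 11101 = 00000
  pos 7: 10000 XOR 11101 = 01101
  pos 8: 11010 XOR 11101 = 00111
Remainder (last 4 bits) = 1110. This is the CRC / FCS.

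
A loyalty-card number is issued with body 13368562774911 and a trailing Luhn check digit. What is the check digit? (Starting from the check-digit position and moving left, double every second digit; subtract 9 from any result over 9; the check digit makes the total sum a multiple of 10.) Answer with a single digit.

Partial digits right→left: 1 1 9 4 7 7 2 6 5 8 6 3 3 1
Double every second digit counting from the check-digit position (so the 1st, 3rd, 5th, ... of the partial from the right).
  doubled (with −9 where >9): 2 9 5 4 1 3 6 → sum 30
  kept as-is: 1 4 7 6 8 3 1 → sum 30
Total = 30 + 30 = 60.
Check digit = (10 − (60 mod 10)) mod 10 = 0.

0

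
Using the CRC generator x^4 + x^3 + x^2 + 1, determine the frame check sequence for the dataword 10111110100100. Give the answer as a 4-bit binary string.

Append 4 zeros: 101111101001000000. Divide by 11101 (XOR where the leading bit is 1):
  pos 0: 10111 XOR 11101 = 01010
  pos 1: 10101 XOR 11101 = 01000
  pos 2: 10001 XOR 11101 = 01100
  pos 3: 11000 XOR 11101 = 00101
  pos 5: 10110 XOR 11101 = 01011
  pos 6: 10110 XOR 11101 = 01011
  pos 7: 10111 XOR 11101 = 01010
  pos 8: 10100 XOR 11101 = 01001
  pos 9: 10010 XOR 11101 = 01111
  pos 10: 11110 XOR 11101 = 00011
  pos 13: 11000 XOR 11101 = 00101
Remainder (last 4 bits) = 0101. This is the CRC / FCS.

0101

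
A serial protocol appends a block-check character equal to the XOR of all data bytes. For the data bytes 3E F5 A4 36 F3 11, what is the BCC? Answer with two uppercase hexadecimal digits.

XOR the bytes together:
  start with 0x3E
  0x3E ⊕ 0xF5 = 0xCB
  0xCB ⊕ 0xA4 = 0x6F
  0x6F ⊕ 0x36 = 0x59
  0x59 ⊕ 0xF3 = 0xAA
  0xAA ⊕ 0x11 = 0xBB

BB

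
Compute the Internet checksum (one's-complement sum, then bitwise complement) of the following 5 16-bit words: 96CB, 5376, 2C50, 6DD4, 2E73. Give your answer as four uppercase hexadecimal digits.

4D26

One's-complement addition (fold any carry out of bit 15 back into bit 0):
  0x96CB + 0x5376 = 0x0EA41
  0xEA41 + 0x2C50 = 0x11691 → wrap carry → 0x1692
  0x1692 + 0x6DD4 = 0x08466
  0x8466 + 0x2E73 = 0x0B2D9
One's-complement sum = 0xB2D9.
Checksum = ~0xB2D9 & 0xFFFF = 0x4D26.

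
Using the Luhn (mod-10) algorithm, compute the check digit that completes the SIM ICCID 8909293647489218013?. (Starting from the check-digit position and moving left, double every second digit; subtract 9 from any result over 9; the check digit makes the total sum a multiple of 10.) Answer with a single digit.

Partial digits right→left: 3 1 0 8 1 2 9 8 4 7 4 6 3 9 2 9 0 9 8
Double every second digit counting from the check-digit position (so the 1st, 3rd, 5th, ... of the partial from the right).
  doubled (with −9 where >9): 6 0 2 9 8 8 6 4 0 7 → sum 50
  kept as-is: 1 8 2 8 7 6 9 9 9 → sum 59
Total = 50 + 59 = 109.
Check digit = (10 − (109 mod 10)) mod 10 = 1.

1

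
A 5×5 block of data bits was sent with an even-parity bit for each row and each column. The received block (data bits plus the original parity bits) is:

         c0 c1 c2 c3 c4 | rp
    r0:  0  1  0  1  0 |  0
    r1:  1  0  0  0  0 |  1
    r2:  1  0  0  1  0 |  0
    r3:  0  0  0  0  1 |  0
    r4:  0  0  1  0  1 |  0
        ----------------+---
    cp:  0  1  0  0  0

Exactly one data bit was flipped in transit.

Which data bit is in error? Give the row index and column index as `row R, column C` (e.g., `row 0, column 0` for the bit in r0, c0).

Recompute each row's even parity and compare to rp:
  r0: data parity 0, sent rp 0 → ok
  r1: data parity 1, sent rp 1 → ok
  r2: data parity 0, sent rp 0 → ok
  r3: data parity 1, sent rp 0 → mismatch
  r4: data parity 0, sent rp 0 → ok
Recompute each column's even parity and compare to cp:
  c0: data parity 0, sent cp 0 → ok
  c1: data parity 1, sent cp 1 → ok
  c2: data parity 1, sent cp 0 → mismatch
  c3: data parity 0, sent cp 0 → ok
  c4: data parity 0, sent cp 0 → ok
Exactly one row (r3) and one column (c2) fail → the flipped bit is at their intersection.

row 3, column 2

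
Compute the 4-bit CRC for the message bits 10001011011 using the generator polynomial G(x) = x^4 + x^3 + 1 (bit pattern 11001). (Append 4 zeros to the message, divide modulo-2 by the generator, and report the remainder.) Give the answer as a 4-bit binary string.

1101

Append 4 zeros: 100010110110000. Divide by 11001 (XOR where the leading bit is 1):
  pos 0: 10001 XOR 11001 = 01000
  pos 1: 10000 XOR 11001 = 01001
  pos 2: 10011 XOR 11001 = 01010
  pos 3: 10101 XOR 11001 = 01100
  pos 4: 11000 XOR 11001 = 00001
  pos 8: 11100 XOR 11001 = 00101
  pos 10: 10100 XOR 11001 = 01101
Remainder (last 4 bits) = 1101. This is the CRC / FCS.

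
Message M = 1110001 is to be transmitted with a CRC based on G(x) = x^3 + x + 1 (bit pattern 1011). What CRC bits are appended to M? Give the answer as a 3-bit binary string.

Append 3 zeros: 1110001000. Divide by 1011 (XOR where the leading bit is 1):
  pos 0: 1110 XOR 1011 = 0101
  pos 1: 1010 XOR 1011 = 0001
  pos 4: 1010 XOR 1011 = 0001
Remainder (last 3 bits) = 100. This is the CRC / FCS.

100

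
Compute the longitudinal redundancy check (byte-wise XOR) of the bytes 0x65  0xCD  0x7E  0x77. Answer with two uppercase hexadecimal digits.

XOR the bytes together:
  start with 0x65
  0x65 ⊕ 0xCD = 0xA8
  0xA8 ⊕ 0x7E = 0xD6
  0xD6 ⊕ 0x77 = 0xA1

A1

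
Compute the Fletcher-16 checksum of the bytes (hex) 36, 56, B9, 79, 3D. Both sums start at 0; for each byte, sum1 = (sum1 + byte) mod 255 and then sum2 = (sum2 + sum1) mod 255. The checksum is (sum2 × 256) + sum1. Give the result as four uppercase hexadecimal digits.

C5FC

Running sums (mod 255):
  after byte 0 (36): sum1=54, sum2=54
  after byte 1 (56): sum1=140, sum2=194
  after byte 2 (B9): sum1=70, sum2=9
  after byte 3 (79): sum1=191, sum2=200
  after byte 4 (3D): sum1=252, sum2=197
Checksum = sum2·256 + sum1 = 197·256 + 252 = 50684 = 0xC5FC.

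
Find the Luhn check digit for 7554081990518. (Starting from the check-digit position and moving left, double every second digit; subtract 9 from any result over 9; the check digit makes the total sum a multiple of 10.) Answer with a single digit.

8

Partial digits right→left: 8 1 5 0 9 9 1 8 0 4 5 5 7
Double every second digit counting from the check-digit position (so the 1st, 3rd, 5th, ... of the partial from the right).
  doubled (with −9 where >9): 7 1 9 2 0 1 5 → sum 25
  kept as-is: 1 0 9 8 4 5 → sum 27
Total = 25 + 27 = 52.
Check digit = (10 − (52 mod 10)) mod 10 = 8.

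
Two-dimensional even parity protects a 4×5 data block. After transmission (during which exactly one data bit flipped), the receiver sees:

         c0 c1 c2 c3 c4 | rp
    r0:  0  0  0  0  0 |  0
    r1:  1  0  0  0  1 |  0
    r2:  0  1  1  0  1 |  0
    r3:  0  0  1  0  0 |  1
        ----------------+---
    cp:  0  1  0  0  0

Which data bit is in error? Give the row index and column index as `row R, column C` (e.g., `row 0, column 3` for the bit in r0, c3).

Recompute each row's even parity and compare to rp:
  r0: data parity 0, sent rp 0 → ok
  r1: data parity 0, sent rp 0 → ok
  r2: data parity 1, sent rp 0 → mismatch
  r3: data parity 1, sent rp 1 → ok
Recompute each column's even parity and compare to cp:
  c0: data parity 1, sent cp 0 → mismatch
  c1: data parity 1, sent cp 1 → ok
  c2: data parity 0, sent cp 0 → ok
  c3: data parity 0, sent cp 0 → ok
  c4: data parity 0, sent cp 0 → ok
Exactly one row (r2) and one column (c0) fail → the flipped bit is at their intersection.

row 2, column 0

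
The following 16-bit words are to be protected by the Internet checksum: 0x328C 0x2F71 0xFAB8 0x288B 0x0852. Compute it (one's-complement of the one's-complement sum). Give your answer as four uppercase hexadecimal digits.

One's-complement addition (fold any carry out of bit 15 back into bit 0):
  0x328C + 0x2F71 = 0x061FD
  0x61FD + 0xFAB8 = 0x15CB5 → wrap carry → 0x5CB6
  0x5CB6 + 0x288B = 0x08541
  0x8541 + 0x0852 = 0x08D93
One's-complement sum = 0x8D93.
Checksum = ~0x8D93 & 0xFFFF = 0x726C.

726C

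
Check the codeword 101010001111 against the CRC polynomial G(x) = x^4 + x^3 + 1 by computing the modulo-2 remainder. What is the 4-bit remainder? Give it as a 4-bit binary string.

Modulo-2 division of 101010001111 by 11001:
  pos 0: 10101 XOR 11001 = 01100
  pos 1: 11000 XOR 11001 = 00001
  pos 5: 10011 XOR 11001 = 01010
  pos 6: 10101 XOR 11001 = 01100
  pos 7: 11001 XOR 11001 = 00000
Remainder = 0000 (zero — the frame passes the CRC check).

0000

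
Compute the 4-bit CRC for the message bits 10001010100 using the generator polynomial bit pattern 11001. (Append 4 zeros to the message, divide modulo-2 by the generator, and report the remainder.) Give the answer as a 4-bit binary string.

0111

Append 4 zeros: 100010101000000. Divide by 11001 (XOR where the leading bit is 1):
  pos 0: 10001 XOR 11001 = 01000
  pos 1: 10000 XOR 11001 = 01001
  pos 2: 10011 XOR 11001 = 01010
  pos 3: 10100 XOR 11001 = 01101
  pos 4: 11011 XOR 11001 = 00010
  pos 7: 10000 XOR 11001 = 01001
  pos 8: 10010 XOR 11001 = 01011
  pos 9: 10110 XOR 11001 = 01111
  pos 10: 11110 XOR 11001 = 00111
Remainder (last 4 bits) = 0111. This is the CRC / FCS.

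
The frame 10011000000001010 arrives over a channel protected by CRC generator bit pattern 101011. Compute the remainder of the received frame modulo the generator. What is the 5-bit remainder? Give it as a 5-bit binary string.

01101

Modulo-2 division of 10011000000001010 by 101011:
  pos 0: 100110 XOR 101011 = 001101
  pos 2: 110100 XOR 101011 = 011111
  pos 3: 111110 XOR 101011 = 010101
  pos 4: 101010 XOR 101011 = 000001
  pos 9: 100010 XOR 101011 = 001001
  pos 11: 100110 XOR 101011 = 001101
Remainder = 01101 (nonzero — an error is detected).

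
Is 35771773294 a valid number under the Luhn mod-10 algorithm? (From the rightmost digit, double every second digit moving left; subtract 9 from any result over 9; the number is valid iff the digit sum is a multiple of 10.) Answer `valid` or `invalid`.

valid

From the right, keep odd positions and double even positions (subtract 9 from any doubled value over 9):
  doubled (positions 2,4,...): 9 6 5 5 1 → sum 26
  kept (positions 1,3,...): 4 2 7 1 7 3 → sum 24
Total = 50.
50 mod 10 = 0, so the number is valid.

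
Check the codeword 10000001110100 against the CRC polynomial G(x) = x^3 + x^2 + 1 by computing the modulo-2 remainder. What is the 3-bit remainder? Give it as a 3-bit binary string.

000

Modulo-2 division of 10000001110100 by 1101:
  pos 0: 1000 XOR 1101 = 0101
  pos 1: 1010 XOR 1101 = 0111
  pos 2: 1110 XOR 1101 = 0011
  pos 4: 1101 XOR 1101 = 0000
  pos 8: 1101 XOR 1101 = 0000
Remainder = 000 (zero — the frame passes the CRC check).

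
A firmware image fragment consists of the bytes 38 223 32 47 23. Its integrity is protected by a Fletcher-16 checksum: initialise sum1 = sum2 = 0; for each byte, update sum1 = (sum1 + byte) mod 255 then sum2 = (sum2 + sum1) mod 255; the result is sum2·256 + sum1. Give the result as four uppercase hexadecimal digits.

146C

Running sums (mod 255):
  after byte 0 (38): sum1=38, sum2=38
  after byte 1 (223): sum1=6, sum2=44
  after byte 2 (32): sum1=38, sum2=82
  after byte 3 (47): sum1=85, sum2=167
  after byte 4 (23): sum1=108, sum2=20
Checksum = sum2·256 + sum1 = 20·256 + 108 = 5228 = 0x146C.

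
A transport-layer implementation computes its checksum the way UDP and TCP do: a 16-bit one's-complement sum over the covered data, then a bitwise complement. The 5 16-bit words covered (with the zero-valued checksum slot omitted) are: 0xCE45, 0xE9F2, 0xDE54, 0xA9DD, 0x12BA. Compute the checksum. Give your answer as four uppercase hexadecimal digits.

ACDA

One's-complement addition (fold any carry out of bit 15 back into bit 0):
  0xCE45 + 0xE9F2 = 0x1B837 → wrap carry → 0xB838
  0xB838 + 0xDE54 = 0x1968C → wrap carry → 0x968D
  0x968D + 0xA9DD = 0x1406A → wrap carry → 0x406B
  0x406B + 0x12BA = 0x05325
One's-complement sum = 0x5325.
Checksum = ~0x5325 & 0xFFFF = 0xACDA.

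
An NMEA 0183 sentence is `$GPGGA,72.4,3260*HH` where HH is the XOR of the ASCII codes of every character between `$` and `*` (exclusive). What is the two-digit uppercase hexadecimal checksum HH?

4E

XOR the ASCII codes of the payload characters:
  'G' = 0x47 → acc = 0x47
  'P' = 0x50 → acc = 0x17
  'G' = 0x47 → acc = 0x50
  'G' = 0x47 → acc = 0x17
  'A' = 0x41 → acc = 0x56
  ',' = 0x2C → acc = 0x7A
  '7' = 0x37 → acc = 0x4D
  '2' = 0x32 → acc = 0x7F
  '.' = 0x2E → acc = 0x51
  '4' = 0x34 → acc = 0x65
  ',' = 0x2C → acc = 0x49
  '3' = 0x33 → acc = 0x7A
  '2' = 0x32 → acc = 0x48
  '6' = 0x36 → acc = 0x7E
  '0' = 0x30 → acc = 0x4E
Checksum = 0x4E.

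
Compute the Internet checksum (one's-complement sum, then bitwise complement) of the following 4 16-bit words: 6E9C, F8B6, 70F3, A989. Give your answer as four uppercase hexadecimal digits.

7E2F

One's-complement addition (fold any carry out of bit 15 back into bit 0):
  0x6E9C + 0xF8B6 = 0x16752 → wrap carry → 0x6753
  0x6753 + 0x70F3 = 0x0D846
  0xD846 + 0xA989 = 0x181CF → wrap carry → 0x81D0
One's-complement sum = 0x81D0.
Checksum = ~0x81D0 & 0xFFFF = 0x7E2F.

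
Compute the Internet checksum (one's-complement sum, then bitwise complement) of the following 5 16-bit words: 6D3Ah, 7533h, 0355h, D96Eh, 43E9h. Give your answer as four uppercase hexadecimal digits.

One's-complement addition (fold any carry out of bit 15 back into bit 0):
  0x6D3A + 0x7533 = 0x0E26D
  0xE26D + 0x0355 = 0x0E5C2
  0xE5C2 + 0xD96E = 0x1BF30 → wrap carry → 0xBF31
  0xBF31 + 0x43E9 = 0x1031A → wrap carry → 0x031B
One's-complement sum = 0x031B.
Checksum = ~0x031B & 0xFFFF = 0xFCE4.

FCE4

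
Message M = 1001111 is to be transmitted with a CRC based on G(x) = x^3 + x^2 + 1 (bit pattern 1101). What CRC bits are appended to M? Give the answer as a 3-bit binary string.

Append 3 zeros: 1001111000. Divide by 1101 (XOR where the leading bit is 1):
  pos 0: 1001 XOR 1101 = 0100
  pos 1: 1001 XOR 1101 = 0100
  pos 2: 1001 XOR 1101 = 0100
  pos 3: 1001 XOR 1101 = 0100
  pos 4: 1000 XOR 1101 = 0101
  pos 5: 1010 XOR 1101 = 0111
  pos 6: 1110 XOR 1101 = 0011
Remainder (last 3 bits) = 011. This is the CRC / FCS.

011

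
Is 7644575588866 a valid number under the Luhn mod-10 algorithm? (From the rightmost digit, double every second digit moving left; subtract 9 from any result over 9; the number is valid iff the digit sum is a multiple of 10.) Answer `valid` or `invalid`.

From the right, keep odd positions and double even positions (subtract 9 from any doubled value over 9):
  doubled (positions 2,4,...): 3 7 1 5 8 3 → sum 27
  kept (positions 1,3,...): 6 8 8 5 5 4 7 → sum 43
Total = 70.
70 mod 10 = 0, so the number is valid.

valid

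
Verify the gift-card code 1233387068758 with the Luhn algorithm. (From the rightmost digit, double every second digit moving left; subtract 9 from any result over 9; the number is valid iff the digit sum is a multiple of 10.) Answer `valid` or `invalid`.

From the right, keep odd positions and double even positions (subtract 9 from any doubled value over 9):
  doubled (positions 2,4,...): 1 7 0 7 6 4 → sum 25
  kept (positions 1,3,...): 8 7 6 7 3 3 1 → sum 35
Total = 60.
60 mod 10 = 0, so the number is valid.

valid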